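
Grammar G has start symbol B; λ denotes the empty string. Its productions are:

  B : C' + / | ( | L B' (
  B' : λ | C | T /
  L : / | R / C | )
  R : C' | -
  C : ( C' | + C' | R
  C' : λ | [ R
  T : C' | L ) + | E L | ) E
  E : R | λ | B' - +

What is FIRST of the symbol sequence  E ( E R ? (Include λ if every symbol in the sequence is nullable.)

Add FIRST(E)\{λ} = { (, ), +, -, /, [ }; E is nullable, continue.
( is a terminal; add {(} and stop.

{ (, ), +, -, /, [ }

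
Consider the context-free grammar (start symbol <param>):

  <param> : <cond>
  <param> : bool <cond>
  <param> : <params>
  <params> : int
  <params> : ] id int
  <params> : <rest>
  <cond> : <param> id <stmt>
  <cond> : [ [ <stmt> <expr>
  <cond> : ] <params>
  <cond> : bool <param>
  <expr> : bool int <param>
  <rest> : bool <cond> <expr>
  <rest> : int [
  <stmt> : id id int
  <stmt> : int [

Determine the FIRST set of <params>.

<params> : int contributes {int}.
<params> : ] id int contributes {]}.
From <params> : <rest>: add FIRST(<rest>) = { bool, int }.
Union: FIRST(<params>) = { ], bool, int }.

{ ], bool, int }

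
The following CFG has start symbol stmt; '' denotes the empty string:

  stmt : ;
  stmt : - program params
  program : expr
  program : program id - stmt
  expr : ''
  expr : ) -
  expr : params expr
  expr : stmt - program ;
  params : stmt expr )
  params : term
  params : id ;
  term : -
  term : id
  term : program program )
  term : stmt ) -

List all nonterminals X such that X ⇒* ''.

Directly nullable (have an ''-production): expr.
program : expr with every symbol nullable, so program is nullable.
No other nonterminal has a production whose RHS symbols are all nullable.

{ expr, program }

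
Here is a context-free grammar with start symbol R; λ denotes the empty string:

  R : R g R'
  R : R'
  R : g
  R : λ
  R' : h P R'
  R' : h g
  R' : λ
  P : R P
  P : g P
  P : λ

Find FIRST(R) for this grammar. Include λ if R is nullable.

{ g, h, λ }

From R : R g R': R nullable, take FIRST(R) ∪ {g} = { g, h }.
From R : R': add FIRST(R') = { h, λ } (including λ since R' is nullable).
R : g contributes {g}.
R : λ contributes λ.
Union: FIRST(R) = { g, h, λ }.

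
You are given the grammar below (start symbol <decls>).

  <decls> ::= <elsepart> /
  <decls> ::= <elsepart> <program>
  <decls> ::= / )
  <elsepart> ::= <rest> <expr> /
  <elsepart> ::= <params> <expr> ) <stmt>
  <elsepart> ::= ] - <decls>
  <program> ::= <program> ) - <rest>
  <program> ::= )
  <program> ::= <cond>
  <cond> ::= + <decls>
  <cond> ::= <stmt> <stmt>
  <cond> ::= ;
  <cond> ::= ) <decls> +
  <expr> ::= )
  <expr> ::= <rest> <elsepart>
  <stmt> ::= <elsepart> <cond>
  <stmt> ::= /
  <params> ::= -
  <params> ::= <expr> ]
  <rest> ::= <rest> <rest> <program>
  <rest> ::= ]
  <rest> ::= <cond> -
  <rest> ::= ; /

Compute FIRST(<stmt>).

From <stmt> ::= <elsepart> <cond>: add FIRST(<elsepart>) = { ), +, -, /, ;, ] }.
<stmt> ::= / contributes {/}.
Union: FIRST(<stmt>) = { ), +, -, /, ;, ] }.

{ ), +, -, /, ;, ] }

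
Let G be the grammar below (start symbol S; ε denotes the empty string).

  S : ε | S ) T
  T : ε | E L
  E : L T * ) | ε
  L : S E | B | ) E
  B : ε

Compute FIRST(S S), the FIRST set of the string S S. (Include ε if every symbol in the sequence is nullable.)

Add FIRST(S)\{ε} = { ) }; S is nullable, continue.
Add FIRST(S)\{ε} = { ) }; S is nullable, continue.
Every symbol is nullable, so include ε.

{ ), ε }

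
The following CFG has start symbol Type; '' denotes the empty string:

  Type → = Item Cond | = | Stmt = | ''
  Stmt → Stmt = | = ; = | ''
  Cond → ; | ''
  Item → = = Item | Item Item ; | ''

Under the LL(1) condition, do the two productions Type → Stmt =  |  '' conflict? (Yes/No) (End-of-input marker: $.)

FIRST(Stmt =) = { = } and FIRST('') = { '' }.
The second is nullable but FOLLOW(Type) = { $ } is disjoint from FIRST of the first.

No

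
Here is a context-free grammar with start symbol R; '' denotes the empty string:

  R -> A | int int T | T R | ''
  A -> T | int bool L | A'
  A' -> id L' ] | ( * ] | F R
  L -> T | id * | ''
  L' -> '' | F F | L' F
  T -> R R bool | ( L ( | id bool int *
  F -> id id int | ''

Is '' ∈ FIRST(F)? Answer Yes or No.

F has an ''-production, so F ⇒ ''.

Yes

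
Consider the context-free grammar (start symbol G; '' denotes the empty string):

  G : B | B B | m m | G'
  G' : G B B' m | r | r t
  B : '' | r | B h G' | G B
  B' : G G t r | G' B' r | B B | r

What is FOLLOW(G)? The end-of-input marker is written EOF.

G is the start symbol, so EOF ∈ FOLLOW(G).
In G' : G B B' m: add FIRST(B B' m) = { h, m, r, t }.
In B : G B: add FIRST(B)\{''} = { h, m, r, t }.
  Since B is nullable, also add FOLLOW(B) = { EOF, h, m, r, t }.
In B' : G G t r: add FIRST(G t r) = { h, m, r, t }.
In B' : G G t r: add FIRST(t r) = { t }.
Union: FOLLOW(G) = { EOF, h, m, r, t }.

{ EOF, h, m, r, t }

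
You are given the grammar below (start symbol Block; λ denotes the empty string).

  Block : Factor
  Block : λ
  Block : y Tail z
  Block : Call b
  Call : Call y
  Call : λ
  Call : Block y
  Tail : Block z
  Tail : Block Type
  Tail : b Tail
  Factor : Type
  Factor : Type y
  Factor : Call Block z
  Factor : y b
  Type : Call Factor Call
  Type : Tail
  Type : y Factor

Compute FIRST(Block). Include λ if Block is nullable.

From Block : Factor: add FIRST(Factor) = { b, y, z }.
Block : λ contributes λ.
Block : y Tail z contributes {y}.
From Block : Call b: Call nullable, take FIRST(Call) ∪ {b} = { b, y, z }.
Union: FIRST(Block) = { b, y, z, λ }.

{ b, y, z, λ }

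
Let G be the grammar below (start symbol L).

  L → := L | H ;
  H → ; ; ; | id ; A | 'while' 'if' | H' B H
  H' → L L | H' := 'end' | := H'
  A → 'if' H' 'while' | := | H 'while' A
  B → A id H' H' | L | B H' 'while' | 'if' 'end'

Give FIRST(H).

H → ; ; ; contributes {;}.
H → id ; A contributes {id}.
H → 'while' 'if' contributes {'while'}.
From H → H' B H: add FIRST(H') = { 'while', :=, ;, id }.
Union: FIRST(H) = { 'while', :=, ;, id }.

{ 'while', :=, ;, id }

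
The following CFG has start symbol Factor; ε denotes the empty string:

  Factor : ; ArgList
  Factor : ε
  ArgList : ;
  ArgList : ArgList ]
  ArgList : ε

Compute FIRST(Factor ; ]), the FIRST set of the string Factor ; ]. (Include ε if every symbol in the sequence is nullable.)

{ ; }

Add FIRST(Factor)\{ε} = { ; }; Factor is nullable, continue.
; is a terminal; add {;} and stop.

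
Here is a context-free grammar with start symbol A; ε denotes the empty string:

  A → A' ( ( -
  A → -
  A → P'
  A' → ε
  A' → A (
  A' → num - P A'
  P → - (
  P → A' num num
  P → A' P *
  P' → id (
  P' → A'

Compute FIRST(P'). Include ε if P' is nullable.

{ (, -, id, num, ε }

P' → id ( contributes {id}.
From P' → A': add FIRST(A') = { (, -, id, num, ε } (including ε since A' is nullable).
Union: FIRST(P') = { (, -, id, num, ε }.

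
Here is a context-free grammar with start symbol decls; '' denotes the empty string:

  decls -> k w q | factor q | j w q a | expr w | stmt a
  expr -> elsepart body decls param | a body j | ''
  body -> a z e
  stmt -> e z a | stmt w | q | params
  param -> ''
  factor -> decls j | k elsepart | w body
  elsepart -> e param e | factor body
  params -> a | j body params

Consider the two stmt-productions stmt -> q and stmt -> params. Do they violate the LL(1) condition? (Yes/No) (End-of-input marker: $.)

No

FIRST(q) = { q } and FIRST(params) = { a, j }.
The FIRST sets are disjoint and neither alternative is nullable — no conflict.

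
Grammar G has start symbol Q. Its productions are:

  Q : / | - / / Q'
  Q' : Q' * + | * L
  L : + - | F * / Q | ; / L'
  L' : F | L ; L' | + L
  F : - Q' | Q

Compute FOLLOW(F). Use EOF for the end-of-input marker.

In L : F * / Q: add FIRST(* / Q) = { * }.
In L' : F: F is at the end, add FOLLOW(L') = { EOF, *, ; }.
Union: FOLLOW(F) = { EOF, *, ; }.

{ EOF, *, ; }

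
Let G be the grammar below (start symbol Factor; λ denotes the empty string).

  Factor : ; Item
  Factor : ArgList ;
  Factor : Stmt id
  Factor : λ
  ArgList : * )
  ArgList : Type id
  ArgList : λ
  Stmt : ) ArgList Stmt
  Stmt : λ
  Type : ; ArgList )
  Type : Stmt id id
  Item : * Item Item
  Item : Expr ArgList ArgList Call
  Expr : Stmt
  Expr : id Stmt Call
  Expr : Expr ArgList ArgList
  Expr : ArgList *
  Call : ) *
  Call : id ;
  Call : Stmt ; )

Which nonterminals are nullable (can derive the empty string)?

Directly nullable (have an λ-production): Factor, ArgList, Stmt.
Expr : Stmt with every symbol nullable, so Expr is nullable.
No other nonterminal has a production whose RHS symbols are all nullable.

{ ArgList, Expr, Factor, Stmt }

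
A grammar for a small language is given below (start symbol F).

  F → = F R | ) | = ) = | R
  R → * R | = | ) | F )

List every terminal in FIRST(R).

R → * R contributes {*}.
R → = contributes {=}.
R → ) contributes {)}.
From R → F ): add FIRST(F) = { ), *, = }.
Union: FIRST(R) = { ), *, = }.

{ ), *, = }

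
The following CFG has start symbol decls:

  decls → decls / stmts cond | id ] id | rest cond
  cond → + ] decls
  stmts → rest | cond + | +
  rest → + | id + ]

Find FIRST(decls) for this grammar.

From decls → decls / stmts cond: add FIRST(decls) = { +, id }.
decls → id ] id contributes {id}.
From decls → rest cond: add FIRST(rest) = { +, id }.
Union: FIRST(decls) = { +, id }.

{ +, id }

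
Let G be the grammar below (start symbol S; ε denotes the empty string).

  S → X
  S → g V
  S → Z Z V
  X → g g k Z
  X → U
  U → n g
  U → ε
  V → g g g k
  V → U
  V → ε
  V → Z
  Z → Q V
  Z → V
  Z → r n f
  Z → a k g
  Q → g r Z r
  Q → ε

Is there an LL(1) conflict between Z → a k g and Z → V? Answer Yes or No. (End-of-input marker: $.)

Yes

FIRST(a k g) = { a } and FIRST(V) = { a, g, n, r, ε }.
Both contain a, so the two alternatives are not disjoint — LL(1) conflict.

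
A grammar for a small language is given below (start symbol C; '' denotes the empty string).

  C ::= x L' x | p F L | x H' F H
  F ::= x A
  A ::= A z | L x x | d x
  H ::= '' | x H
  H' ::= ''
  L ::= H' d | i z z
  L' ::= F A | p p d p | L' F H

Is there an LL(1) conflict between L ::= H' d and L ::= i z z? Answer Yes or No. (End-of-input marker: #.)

No

FIRST(H' d) = { d } and FIRST(i z z) = { i }.
The FIRST sets are disjoint and neither alternative is nullable — no conflict.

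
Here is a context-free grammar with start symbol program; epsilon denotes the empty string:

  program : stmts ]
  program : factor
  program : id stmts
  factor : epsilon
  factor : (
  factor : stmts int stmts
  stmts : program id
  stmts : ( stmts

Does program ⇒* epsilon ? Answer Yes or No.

program : factor and each of factor is nullable, so program ⇒* epsilon.

Yes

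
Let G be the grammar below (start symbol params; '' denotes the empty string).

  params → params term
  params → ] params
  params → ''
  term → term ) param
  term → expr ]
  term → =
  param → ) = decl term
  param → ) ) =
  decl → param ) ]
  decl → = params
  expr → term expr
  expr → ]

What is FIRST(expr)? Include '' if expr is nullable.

{ =, ] }

From expr → term expr: add FIRST(term) = { =, ] }.
expr → ] contributes {]}.
Union: FIRST(expr) = { =, ] }.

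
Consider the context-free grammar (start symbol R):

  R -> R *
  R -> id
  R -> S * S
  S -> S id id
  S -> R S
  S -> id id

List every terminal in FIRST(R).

From R -> R *: add FIRST(R) = { id }.
R -> id contributes {id}.
From R -> S * S: add FIRST(S) = { id }.
Union: FIRST(R) = { id }.

{ id }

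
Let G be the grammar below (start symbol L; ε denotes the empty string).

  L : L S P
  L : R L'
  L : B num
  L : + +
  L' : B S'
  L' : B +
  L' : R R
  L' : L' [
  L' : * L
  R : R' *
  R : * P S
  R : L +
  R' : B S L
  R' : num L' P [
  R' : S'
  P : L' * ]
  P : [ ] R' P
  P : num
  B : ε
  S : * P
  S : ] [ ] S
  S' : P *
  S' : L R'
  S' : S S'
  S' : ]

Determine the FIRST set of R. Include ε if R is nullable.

{ *, +, [, ], num }

From R : R' *: add FIRST(R') = { *, +, [, ], num }.
R : * P S contributes {*}.
From R : L +: add FIRST(L) = { *, +, [, ], num }.
Union: FIRST(R) = { *, +, [, ], num }.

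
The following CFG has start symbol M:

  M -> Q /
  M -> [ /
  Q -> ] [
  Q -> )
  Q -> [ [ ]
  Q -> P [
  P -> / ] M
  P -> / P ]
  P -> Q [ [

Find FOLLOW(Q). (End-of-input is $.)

In M -> Q /: add FIRST(/) = { / }.
In P -> Q [ [: add FIRST([ [) = { [ }.
Union: FOLLOW(Q) = { /, [ }.

{ /, [ }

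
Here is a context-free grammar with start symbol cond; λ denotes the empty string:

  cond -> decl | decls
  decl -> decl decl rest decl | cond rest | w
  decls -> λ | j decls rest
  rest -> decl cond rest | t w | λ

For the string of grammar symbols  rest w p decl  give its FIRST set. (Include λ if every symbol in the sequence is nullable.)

{ j, t, w }

Add FIRST(rest)\{λ} = { j, t, w }; rest is nullable, continue.
w is a terminal; add {w} and stop.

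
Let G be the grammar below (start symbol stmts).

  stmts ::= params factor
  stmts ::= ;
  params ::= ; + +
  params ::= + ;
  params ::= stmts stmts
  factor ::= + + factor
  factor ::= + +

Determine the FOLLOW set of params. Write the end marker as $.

In stmts ::= params factor: add FIRST(factor) = { + }.
Union: FOLLOW(params) = { + }.

{ + }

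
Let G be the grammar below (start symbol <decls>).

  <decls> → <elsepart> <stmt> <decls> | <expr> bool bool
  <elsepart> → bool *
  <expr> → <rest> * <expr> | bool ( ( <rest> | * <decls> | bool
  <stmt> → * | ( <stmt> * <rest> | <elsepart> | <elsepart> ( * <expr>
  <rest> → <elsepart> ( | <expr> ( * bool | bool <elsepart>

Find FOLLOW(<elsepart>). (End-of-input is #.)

{ (, *, bool }

In <decls> → <elsepart> <stmt> <decls>: add FIRST(<stmt> <decls>) = { (, *, bool }.
In <stmt> → <elsepart>: <elsepart> is at the end, add FOLLOW(<stmt>) = { *, bool }.
In <stmt> → <elsepart> ( * <expr>: add FIRST(( * <expr>) = { ( }.
In <rest> → <elsepart> (: add FIRST(() = { ( }.
In <rest> → bool <elsepart>: <elsepart> is at the end, add FOLLOW(<rest>) = { (, *, bool }.
Union: FOLLOW(<elsepart>) = { (, *, bool }.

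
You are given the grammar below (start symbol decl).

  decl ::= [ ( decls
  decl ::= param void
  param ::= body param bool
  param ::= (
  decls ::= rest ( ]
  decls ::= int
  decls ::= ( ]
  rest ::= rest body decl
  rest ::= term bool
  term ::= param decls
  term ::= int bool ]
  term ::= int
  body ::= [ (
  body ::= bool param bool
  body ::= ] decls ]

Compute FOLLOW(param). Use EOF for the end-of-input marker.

In decl ::= param void: add FIRST(void) = { void }.
In param ::= body param bool: add FIRST(bool) = { bool }.
In term ::= param decls: add FIRST(decls) = { (, [, ], bool, int }.
In body ::= bool param bool: add FIRST(bool) = { bool }.
Union: FOLLOW(param) = { (, [, ], bool, int, void }.

{ (, [, ], bool, int, void }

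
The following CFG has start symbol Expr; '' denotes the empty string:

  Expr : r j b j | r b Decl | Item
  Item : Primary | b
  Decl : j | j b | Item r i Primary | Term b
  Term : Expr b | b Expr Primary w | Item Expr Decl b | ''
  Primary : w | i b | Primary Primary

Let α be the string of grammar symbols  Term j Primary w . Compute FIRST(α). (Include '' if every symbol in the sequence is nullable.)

Add FIRST(Term)\{''} = { b, i, r, w }; Term is nullable, continue.
j is a terminal; add {j} and stop.

{ b, i, j, r, w }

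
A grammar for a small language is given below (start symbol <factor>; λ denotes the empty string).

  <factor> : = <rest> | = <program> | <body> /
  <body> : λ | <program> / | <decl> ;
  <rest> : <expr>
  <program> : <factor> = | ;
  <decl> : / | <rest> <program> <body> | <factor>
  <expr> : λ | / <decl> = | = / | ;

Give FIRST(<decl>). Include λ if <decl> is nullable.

<decl> : / contributes {/}.
From <decl> : <rest> <program> <body>: <rest> nullable, take FIRST(<rest>) ∪ FIRST(<program>) = { /, ;, = }.
From <decl> : <factor>: add FIRST(<factor>) = { /, ;, = }.
Union: FIRST(<decl>) = { /, ;, = }.

{ /, ;, = }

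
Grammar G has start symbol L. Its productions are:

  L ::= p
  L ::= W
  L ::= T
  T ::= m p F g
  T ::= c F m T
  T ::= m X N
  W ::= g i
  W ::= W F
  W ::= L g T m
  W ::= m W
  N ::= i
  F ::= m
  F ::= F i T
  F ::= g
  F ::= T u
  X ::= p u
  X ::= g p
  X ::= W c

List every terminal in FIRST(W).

W ::= g i contributes {g}.
From W ::= W F: add FIRST(W) = { c, g, m, p }.
From W ::= L g T m: add FIRST(L) = { c, g, m, p }.
W ::= m W contributes {m}.
Union: FIRST(W) = { c, g, m, p }.

{ c, g, m, p }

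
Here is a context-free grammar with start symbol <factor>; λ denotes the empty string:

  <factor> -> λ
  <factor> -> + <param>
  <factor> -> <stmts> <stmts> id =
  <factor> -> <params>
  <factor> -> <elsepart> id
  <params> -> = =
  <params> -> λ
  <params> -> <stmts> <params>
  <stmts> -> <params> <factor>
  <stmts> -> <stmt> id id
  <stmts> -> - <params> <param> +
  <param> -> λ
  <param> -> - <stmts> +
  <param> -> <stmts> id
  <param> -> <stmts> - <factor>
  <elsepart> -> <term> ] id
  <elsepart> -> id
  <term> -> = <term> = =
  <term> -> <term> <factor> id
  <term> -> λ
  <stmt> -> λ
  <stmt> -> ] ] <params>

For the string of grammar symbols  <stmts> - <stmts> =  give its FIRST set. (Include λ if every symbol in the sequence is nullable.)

Add FIRST(<stmts>)\{λ} = { +, -, =, ], id }; <stmts> is nullable, continue.
- is a terminal; add {-} and stop.

{ +, -, =, ], id }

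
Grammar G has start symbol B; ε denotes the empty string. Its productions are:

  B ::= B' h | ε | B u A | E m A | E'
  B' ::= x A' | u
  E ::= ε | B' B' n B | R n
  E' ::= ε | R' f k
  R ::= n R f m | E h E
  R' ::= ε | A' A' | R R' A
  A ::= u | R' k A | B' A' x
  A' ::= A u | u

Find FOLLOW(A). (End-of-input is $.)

In B ::= B u A: A is at the end, add FOLLOW(B) = { $, f, h, k, m, n, u, x }.
In B ::= E m A: A is at the end, add FOLLOW(B) = { $, f, h, k, m, n, u, x }.
In R' ::= R R' A: A is at the end, add FOLLOW(R') = { f, h, k, n, u, x }.
In A ::= R' k A: A is at the end, add FOLLOW(A) = { $, f, h, k, m, n, u, x }.
In A' ::= A u: add FIRST(u) = { u }.
Union: FOLLOW(A) = { $, f, h, k, m, n, u, x }.

{ $, f, h, k, m, n, u, x }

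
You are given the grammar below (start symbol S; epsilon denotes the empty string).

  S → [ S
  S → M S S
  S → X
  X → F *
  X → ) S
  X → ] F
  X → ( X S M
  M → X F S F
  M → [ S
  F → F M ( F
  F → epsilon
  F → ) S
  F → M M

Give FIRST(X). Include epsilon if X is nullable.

From X → F *: F nullable, take FIRST(F) ∪ {*} = { (, ), *, [, ] }.
X → ) S contributes {)}.
X → ] F contributes {]}.
X → ( X S M contributes {(}.
Union: FIRST(X) = { (, ), *, [, ] }.

{ (, ), *, [, ] }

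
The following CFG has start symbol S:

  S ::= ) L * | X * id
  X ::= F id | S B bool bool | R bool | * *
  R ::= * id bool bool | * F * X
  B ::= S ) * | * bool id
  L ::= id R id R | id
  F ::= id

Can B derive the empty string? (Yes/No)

No

No nonterminal in this grammar is nullable.
No production of B has an RHS whose symbols are all nullable, so B is not nullable.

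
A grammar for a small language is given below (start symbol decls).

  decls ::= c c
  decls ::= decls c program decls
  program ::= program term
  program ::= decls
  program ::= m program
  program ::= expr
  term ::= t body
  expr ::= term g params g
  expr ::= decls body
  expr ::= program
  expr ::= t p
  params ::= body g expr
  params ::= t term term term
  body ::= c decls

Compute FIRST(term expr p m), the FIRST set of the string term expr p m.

{ t }

Add FIRST(term) = { t }; term is not nullable, stop.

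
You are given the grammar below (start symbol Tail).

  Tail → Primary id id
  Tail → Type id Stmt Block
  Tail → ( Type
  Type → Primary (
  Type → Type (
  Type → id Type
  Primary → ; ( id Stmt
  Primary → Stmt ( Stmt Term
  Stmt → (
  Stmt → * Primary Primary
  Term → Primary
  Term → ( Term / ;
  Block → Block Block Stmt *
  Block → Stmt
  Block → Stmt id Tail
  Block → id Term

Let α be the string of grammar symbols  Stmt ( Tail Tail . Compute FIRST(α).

{ (, * }

Add FIRST(Stmt) = { (, * }; Stmt is not nullable, stop.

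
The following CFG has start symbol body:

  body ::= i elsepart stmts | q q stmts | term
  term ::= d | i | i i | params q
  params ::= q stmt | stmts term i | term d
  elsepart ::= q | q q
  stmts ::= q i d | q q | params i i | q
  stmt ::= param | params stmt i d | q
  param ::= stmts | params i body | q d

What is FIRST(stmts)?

{ d, i, q }

stmts ::= q i d contributes {q}.
stmts ::= q q contributes {q}.
From stmts ::= params i i: add FIRST(params) = { d, i, q }.
stmts ::= q contributes {q}.
Union: FIRST(stmts) = { d, i, q }.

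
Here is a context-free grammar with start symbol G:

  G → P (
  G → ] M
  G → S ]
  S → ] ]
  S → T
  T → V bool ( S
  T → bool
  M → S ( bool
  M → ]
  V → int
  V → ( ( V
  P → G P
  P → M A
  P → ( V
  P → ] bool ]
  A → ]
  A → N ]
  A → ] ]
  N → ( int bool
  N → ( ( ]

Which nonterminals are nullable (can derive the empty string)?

{ } (none)

No nonterminal has an empty production or an RHS whose symbols are all nullable.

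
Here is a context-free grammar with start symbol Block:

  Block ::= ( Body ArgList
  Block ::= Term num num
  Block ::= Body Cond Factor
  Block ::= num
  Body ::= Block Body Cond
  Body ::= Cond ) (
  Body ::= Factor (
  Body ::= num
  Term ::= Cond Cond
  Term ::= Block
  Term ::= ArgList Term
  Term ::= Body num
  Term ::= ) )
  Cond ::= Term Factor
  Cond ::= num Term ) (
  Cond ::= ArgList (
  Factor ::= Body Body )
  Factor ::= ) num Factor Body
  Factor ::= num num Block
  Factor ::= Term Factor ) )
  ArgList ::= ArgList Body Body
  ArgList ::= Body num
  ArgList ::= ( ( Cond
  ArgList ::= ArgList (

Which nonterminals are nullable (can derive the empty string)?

{ } (none)

No nonterminal has an empty production or an RHS whose symbols are all nullable.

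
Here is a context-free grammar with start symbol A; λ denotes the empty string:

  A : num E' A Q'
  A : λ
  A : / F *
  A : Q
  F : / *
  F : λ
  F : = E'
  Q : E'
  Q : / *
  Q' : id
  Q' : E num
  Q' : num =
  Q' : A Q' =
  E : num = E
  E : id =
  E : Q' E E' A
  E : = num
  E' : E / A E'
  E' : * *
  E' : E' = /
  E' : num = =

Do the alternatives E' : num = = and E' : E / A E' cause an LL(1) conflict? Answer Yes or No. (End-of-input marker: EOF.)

FIRST(num = =) = { num } and FIRST(E / A E') = { *, /, =, id, num }.
Both contain num, so the two alternatives are not disjoint — LL(1) conflict.

Yes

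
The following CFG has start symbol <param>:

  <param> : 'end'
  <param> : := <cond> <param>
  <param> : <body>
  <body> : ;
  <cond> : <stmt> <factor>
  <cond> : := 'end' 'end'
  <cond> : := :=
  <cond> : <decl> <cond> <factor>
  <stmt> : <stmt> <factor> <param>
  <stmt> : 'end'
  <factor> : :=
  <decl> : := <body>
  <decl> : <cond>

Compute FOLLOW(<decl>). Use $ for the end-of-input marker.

In <cond> : <decl> <cond> <factor>: add FIRST(<cond> <factor>) = { 'end', := }.
Union: FOLLOW(<decl>) = { 'end', := }.

{ 'end', := }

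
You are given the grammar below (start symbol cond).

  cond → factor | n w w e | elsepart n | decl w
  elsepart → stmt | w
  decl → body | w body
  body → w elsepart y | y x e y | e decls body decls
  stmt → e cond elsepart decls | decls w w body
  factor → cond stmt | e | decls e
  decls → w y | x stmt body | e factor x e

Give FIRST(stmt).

{ e, w, x }

stmt → e cond elsepart decls contributes {e}.
From stmt → decls w w body: add FIRST(decls) = { e, w, x }.
Union: FIRST(stmt) = { e, w, x }.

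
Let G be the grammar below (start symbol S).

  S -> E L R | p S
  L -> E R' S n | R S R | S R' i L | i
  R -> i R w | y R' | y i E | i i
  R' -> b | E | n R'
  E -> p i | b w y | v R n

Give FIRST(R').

{ b, n, p, v }

R' -> b contributes {b}.
From R' -> E: add FIRST(E) = { b, p, v }.
R' -> n R' contributes {n}.
Union: FIRST(R') = { b, n, p, v }.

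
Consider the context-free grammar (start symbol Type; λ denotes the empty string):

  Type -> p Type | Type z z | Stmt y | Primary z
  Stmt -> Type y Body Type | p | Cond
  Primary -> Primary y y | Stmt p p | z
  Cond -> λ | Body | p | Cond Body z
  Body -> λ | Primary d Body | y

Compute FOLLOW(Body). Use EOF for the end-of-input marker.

{ p, y, z }

In Stmt -> Type y Body Type: add FIRST(Type) = { p, y, z }.
In Cond -> Body: Body is at the end, add FOLLOW(Cond) = { p, y, z }.
In Cond -> Cond Body z: add FIRST(z) = { z }.
In Body -> Primary d Body: Body is at the end, add FOLLOW(Body) = { p, y, z }.
Union: FOLLOW(Body) = { p, y, z }.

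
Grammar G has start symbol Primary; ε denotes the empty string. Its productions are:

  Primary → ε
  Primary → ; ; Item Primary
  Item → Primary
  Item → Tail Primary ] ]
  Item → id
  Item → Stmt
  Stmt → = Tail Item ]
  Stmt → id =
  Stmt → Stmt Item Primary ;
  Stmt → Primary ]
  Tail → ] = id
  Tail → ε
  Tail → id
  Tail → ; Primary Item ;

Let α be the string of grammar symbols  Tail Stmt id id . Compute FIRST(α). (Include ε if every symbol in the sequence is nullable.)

{ ;, =, ], id }

Add FIRST(Tail)\{ε} = { ;, ], id }; Tail is nullable, continue.
Add FIRST(Stmt) = { ;, =, ], id }; Stmt is not nullable, stop.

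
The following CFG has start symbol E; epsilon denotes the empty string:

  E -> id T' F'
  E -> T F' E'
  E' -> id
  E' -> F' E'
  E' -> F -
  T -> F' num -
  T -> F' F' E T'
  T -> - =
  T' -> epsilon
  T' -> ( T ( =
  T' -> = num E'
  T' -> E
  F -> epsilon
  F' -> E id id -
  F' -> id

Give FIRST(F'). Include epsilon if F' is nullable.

{ -, id }

From F' -> E id id -: add FIRST(E) = { -, id }.
F' -> id contributes {id}.
Union: FIRST(F') = { -, id }.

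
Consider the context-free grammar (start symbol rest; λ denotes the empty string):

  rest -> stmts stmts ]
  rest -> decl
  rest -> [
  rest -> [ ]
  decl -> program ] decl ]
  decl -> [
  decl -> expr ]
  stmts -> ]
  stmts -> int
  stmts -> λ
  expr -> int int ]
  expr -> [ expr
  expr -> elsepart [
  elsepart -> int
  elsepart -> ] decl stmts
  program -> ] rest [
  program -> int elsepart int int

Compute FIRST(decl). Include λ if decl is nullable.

From decl -> program ] decl ]: add FIRST(program) = { ], int }.
decl -> [ contributes {[}.
From decl -> expr ]: add FIRST(expr) = { [, ], int }.
Union: FIRST(decl) = { [, ], int }.

{ [, ], int }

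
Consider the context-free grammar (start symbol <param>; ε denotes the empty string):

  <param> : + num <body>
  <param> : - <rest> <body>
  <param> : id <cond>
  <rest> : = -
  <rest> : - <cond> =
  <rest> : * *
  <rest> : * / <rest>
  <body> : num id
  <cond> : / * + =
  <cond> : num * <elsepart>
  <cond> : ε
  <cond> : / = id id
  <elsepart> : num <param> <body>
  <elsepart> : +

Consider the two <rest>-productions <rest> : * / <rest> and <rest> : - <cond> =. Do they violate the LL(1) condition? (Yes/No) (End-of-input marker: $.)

No

FIRST(* / <rest>) = { * } and FIRST(- <cond> =) = { - }.
The FIRST sets are disjoint and neither alternative is nullable — no conflict.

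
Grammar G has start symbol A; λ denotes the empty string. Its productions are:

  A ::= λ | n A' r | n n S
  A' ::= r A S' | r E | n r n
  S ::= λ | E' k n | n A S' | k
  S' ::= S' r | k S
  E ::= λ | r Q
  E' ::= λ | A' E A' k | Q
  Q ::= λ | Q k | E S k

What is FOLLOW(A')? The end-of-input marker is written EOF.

In A ::= n A' r: add FIRST(r) = { r }.
In E' ::= A' E A' k: add FIRST(E A' k) = { n, r }.
In E' ::= A' E A' k: add FIRST(k) = { k }.
Union: FOLLOW(A') = { k, n, r }.

{ k, n, r }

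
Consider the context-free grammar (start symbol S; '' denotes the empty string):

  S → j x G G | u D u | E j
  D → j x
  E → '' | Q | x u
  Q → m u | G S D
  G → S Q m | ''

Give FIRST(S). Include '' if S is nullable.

S → j x G G contributes {j}.
S → u D u contributes {u}.
From S → E j: E nullable, take FIRST(E) ∪ {j} = { j, m, u, x }.
Union: FIRST(S) = { j, m, u, x }.

{ j, m, u, x }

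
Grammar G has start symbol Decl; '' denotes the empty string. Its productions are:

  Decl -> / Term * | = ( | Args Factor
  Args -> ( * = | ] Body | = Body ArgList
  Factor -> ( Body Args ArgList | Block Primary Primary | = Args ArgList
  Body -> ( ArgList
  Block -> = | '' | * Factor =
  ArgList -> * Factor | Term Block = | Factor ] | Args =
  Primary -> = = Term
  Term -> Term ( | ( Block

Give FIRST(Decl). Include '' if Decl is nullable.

{ (, /, =, ] }

Decl -> / Term * contributes {/}.
Decl -> = ( contributes {=}.
From Decl -> Args Factor: add FIRST(Args) = { (, =, ] }.
Union: FIRST(Decl) = { (, /, =, ] }.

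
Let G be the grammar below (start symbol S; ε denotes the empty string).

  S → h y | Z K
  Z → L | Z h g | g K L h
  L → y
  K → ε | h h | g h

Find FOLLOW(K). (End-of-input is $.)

In S → Z K: K is at the end, add FOLLOW(S) = { $ }.
In Z → g K L h: add FIRST(L h) = { y }.
Union: FOLLOW(K) = { $, y }.

{ $, y }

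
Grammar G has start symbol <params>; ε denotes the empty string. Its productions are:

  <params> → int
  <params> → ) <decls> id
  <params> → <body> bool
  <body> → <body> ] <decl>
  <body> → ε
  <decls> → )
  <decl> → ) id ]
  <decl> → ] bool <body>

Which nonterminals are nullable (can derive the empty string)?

Directly nullable (have an ε-production): <body>.
No other nonterminal has a production whose RHS symbols are all nullable.

{ <body> }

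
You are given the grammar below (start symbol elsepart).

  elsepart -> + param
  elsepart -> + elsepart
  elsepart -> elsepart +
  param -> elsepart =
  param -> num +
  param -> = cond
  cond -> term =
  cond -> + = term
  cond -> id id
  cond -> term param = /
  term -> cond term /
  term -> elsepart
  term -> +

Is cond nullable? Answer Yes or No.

No

No nonterminal in this grammar is nullable.
No production of cond has an RHS whose symbols are all nullable, so cond is not nullable.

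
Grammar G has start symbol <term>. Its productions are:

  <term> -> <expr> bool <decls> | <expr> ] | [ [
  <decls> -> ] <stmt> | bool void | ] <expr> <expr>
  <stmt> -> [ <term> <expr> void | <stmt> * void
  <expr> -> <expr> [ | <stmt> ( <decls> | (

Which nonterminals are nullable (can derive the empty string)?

{ } (none)

No nonterminal has an empty production or an RHS whose symbols are all nullable.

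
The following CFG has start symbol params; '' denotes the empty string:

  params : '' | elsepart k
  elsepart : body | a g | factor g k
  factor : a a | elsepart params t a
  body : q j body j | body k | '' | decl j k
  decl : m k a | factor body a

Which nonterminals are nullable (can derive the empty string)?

Directly nullable (have an ''-production): params, body.
elsepart : body with every symbol nullable, so elsepart is nullable.
No other nonterminal has a production whose RHS symbols are all nullable.

{ body, elsepart, params }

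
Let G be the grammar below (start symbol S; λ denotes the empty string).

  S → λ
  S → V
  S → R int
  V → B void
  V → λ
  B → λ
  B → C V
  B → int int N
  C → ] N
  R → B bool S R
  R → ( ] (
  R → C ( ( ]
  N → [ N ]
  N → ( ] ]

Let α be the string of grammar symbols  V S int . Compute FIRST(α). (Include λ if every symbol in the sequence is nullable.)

{ (, ], bool, int, void }

Add FIRST(V)\{λ} = { ], int, void }; V is nullable, continue.
Add FIRST(S)\{λ} = { (, ], bool, int, void }; S is nullable, continue.
int is a terminal; add {int} and stop.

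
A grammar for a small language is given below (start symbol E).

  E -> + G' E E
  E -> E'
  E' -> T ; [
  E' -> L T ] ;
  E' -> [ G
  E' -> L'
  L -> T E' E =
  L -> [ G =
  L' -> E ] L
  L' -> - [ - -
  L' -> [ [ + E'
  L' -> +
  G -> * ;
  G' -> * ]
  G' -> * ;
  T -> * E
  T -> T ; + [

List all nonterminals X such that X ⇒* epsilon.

No nonterminal has an empty production or an RHS whose symbols are all nullable.

{ } (none)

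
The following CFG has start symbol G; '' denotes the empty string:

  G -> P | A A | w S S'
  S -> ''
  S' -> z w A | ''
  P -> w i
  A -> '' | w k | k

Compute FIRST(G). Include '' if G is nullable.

{ k, w, '' }

From G -> P: add FIRST(P) = { w }.
From G -> A A: A, A nullable, take FIRST(A) ∪ FIRST(A) = { k, w }; also '' since the whole RHS is nullable.
G -> w S S' contributes {w}.
Union: FIRST(G) = { k, w, '' }.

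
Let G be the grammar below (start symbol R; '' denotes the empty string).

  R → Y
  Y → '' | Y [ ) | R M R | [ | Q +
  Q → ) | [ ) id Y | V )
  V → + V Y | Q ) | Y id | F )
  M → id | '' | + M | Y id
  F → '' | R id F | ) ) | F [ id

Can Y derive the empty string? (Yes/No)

Yes

Y has an ''-production, so Y ⇒ ''.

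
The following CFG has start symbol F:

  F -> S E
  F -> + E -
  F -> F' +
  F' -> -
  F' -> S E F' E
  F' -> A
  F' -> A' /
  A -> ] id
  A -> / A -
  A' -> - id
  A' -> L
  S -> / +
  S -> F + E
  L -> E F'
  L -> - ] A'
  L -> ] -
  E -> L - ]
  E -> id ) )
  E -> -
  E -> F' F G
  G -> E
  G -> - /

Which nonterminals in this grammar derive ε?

{ } (none)

No nonterminal has an empty production or an RHS whose symbols are all nullable.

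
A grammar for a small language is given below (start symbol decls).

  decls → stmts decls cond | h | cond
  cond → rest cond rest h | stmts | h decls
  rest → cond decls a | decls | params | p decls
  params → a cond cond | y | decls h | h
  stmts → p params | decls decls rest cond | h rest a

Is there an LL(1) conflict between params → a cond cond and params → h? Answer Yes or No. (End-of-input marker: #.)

FIRST(a cond cond) = { a } and FIRST(h) = { h }.
The FIRST sets are disjoint and neither alternative is nullable — no conflict.

No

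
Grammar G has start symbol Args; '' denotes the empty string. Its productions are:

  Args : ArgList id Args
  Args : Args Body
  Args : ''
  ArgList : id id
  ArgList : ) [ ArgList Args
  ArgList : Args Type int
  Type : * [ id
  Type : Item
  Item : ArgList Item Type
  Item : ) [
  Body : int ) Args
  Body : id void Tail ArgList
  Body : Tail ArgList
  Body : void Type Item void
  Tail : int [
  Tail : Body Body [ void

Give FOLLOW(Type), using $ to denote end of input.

{ ), *, id, int, void }

In ArgList : Args Type int: add FIRST(int) = { int }.
In Item : ArgList Item Type: Type is at the end, add FOLLOW(Item) = { ), *, id, int, void }.
In Body : void Type Item void: add FIRST(Item void) = { ), *, id, int, void }.
Union: FOLLOW(Type) = { ), *, id, int, void }.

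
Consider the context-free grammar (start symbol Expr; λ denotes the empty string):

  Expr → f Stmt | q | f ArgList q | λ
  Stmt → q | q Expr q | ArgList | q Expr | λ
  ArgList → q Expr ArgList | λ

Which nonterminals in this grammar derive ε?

Directly nullable (have an λ-production): Expr, Stmt, ArgList.

{ ArgList, Expr, Stmt }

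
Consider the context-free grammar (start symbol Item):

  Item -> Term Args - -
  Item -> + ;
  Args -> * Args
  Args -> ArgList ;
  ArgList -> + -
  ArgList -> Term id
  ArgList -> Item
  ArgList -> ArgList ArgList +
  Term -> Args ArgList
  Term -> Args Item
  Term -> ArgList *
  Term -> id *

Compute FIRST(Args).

Args -> * Args contributes {*}.
From Args -> ArgList ;: add FIRST(ArgList) = { *, +, id }.
Union: FIRST(Args) = { *, +, id }.

{ *, +, id }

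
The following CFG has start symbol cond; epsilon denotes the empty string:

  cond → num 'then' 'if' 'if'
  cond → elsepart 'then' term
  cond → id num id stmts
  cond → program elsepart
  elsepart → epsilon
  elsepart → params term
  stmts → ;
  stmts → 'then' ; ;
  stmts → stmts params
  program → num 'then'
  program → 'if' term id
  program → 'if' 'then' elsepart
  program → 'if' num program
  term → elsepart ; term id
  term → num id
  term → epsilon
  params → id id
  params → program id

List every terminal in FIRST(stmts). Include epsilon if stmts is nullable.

{ 'then', ; }

stmts → ; contributes {;}.
stmts → 'then' ; ; contributes {'then'}.
From stmts → stmts params: add FIRST(stmts) = { 'then', ; }.
Union: FIRST(stmts) = { 'then', ; }.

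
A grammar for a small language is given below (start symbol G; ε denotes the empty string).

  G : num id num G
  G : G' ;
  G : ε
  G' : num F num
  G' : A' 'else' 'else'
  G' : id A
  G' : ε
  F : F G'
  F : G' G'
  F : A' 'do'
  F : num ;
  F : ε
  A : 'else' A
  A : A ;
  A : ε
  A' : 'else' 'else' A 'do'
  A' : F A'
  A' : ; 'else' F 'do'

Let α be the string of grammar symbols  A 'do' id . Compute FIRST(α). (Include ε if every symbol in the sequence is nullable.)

{ 'do', 'else', ; }

Add FIRST(A)\{ε} = { 'else', ; }; A is nullable, continue.
'do' is a terminal; add {'do'} and stop.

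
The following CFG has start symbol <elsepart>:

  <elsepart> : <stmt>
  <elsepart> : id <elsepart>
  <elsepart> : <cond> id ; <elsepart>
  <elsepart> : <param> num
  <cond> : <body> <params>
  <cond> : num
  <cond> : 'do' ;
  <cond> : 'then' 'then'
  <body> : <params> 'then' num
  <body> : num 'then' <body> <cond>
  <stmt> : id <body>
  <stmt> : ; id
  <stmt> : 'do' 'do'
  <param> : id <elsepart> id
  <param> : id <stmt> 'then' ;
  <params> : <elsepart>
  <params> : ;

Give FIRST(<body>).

{ 'do', 'then', ;, id, num }

From <body> : <params> 'then' num: add FIRST(<params>) = { 'do', 'then', ;, id, num }.
<body> : num 'then' <body> <cond> contributes {num}.
Union: FIRST(<body>) = { 'do', 'then', ;, id, num }.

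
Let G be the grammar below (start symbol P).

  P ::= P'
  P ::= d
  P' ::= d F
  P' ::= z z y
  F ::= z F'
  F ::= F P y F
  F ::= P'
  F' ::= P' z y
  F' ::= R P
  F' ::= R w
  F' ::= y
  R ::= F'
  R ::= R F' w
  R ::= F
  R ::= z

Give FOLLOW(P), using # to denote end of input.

{ #, d, w, y, z }

P is the start symbol, so # ∈ FOLLOW(P).
In F ::= F P y F: add FIRST(y F) = { y }.
In F' ::= R P: P is at the end, add FOLLOW(F') = { #, d, w, y, z }.
Union: FOLLOW(P) = { #, d, w, y, z }.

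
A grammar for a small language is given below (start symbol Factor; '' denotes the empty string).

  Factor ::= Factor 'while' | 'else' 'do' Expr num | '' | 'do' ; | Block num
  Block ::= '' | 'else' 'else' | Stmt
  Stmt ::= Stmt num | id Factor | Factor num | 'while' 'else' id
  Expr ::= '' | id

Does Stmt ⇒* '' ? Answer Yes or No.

Nullable nonterminals: Block, Expr, Factor.
No production of Stmt has an RHS whose symbols are all nullable, so Stmt is not nullable.

No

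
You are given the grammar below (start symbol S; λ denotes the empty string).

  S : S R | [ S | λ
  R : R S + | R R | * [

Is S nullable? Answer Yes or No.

S has an λ-production, so S ⇒ λ.

Yes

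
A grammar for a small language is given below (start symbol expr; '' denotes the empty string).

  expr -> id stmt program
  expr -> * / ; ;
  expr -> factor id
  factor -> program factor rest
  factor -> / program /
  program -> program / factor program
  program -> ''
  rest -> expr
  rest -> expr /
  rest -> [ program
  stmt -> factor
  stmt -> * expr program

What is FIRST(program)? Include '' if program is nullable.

From program -> program / factor program: program nullable, take FIRST(program) ∪ {/} = { / }.
program -> '' contributes ''.
Union: FIRST(program) = { /, '' }.

{ /, '' }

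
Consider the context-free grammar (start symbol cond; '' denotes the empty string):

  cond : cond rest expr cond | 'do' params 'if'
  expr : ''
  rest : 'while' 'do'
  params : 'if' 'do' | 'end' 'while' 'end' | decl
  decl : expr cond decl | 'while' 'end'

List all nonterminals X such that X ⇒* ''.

Directly nullable (have an ''-production): expr.
No other nonterminal has a production whose RHS symbols are all nullable.

{ expr }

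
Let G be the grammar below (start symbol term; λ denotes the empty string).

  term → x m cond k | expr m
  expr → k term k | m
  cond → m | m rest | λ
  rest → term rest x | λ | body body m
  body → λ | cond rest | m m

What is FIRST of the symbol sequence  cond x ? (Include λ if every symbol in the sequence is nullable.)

Add FIRST(cond)\{λ} = { m }; cond is nullable, continue.
x is a terminal; add {x} and stop.

{ m, x }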